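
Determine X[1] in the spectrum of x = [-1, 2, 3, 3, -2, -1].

X[1] = Σ(n=0 to 5) x[n] · ω_6^(1n) where ω_6 = e^(-2πi/6)
= (-1)·ω_6^0 + (2)·ω_6^1 + (3)·ω_6^2 + (3)·ω_6^3 + (-2)·ω_6^4 + (-1)·ω_6^5

X[1] = -4.0000-6.9282i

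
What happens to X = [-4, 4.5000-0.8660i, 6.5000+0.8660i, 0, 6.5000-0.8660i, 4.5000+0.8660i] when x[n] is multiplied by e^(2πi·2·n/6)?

Modulation property: DFT(ω_6^(-2n)·x[n]) = X[(k-2) mod 6], so circularly shift X by 2 positions.

X[k-2] = [6.5000-0.8660i, 4.5000+0.8660i, -4, 4.5000-0.8660i, 6.5000+0.8660i, 0]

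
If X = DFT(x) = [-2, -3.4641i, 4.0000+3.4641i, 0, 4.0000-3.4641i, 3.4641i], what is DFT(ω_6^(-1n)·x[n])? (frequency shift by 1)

Modulation property: DFT(ω_6^(-1n)·x[n]) = X[(k-1) mod 6], so circularly shift X by 1 positions.

X[k-1] = [3.4641i, -2, -3.4641i, 4.0000+3.4641i, 0, 4.0000-3.4641i]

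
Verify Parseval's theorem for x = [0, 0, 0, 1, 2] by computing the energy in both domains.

Time domain:
Σ|x[n]|² = |0|² + |0|² + |0|² + |1|² + |2|² = 5.0000

Frequency domain:
(1/5)Σ|X[k]|² = (1/5)(|3|² + |-0.1910+2.4899i|² + |-1.3090+0.2245i|² + |-1.3090-0.2245i|² + |-0.1910-2.4899i|²) = (1/5)·25.0000 = 5.0000

Both sides agree, confirming Parseval's theorem.

Σ|x[n]|² = (1/N)Σ|X[k]|² = 5.0000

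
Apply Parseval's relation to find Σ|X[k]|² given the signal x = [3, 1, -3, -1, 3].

Parseval: Σ|x[n]|² = (1/N)Σ|X[k]|², so Σ|X[k]|² = N·Σ|x[n]|² = 5·29.0000

Σ|X[k]|² = N·Σ|x[n]|² = 5·29.0000 = 145.0000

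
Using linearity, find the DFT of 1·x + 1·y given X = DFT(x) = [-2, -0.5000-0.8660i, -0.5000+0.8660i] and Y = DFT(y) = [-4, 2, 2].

By linearity: DFT(1x + 1y) = 1·DFT(x) + 1·DFT(y)
= 1·[-2, -0.5000-0.8660i, -0.5000+0.8660i] + 1·[-4, 2, 2]

Computing element-wise:
Z[0] = 1·(-2) + 1·(-4) = -6
Z[1] = 1·(-0.5000-0.8660i) + 1·(2) = 1.5000-0.8660i
Z[2] = 1·(-0.5000+0.8660i) + 1·(2) = 1.5000+0.8660i

DFT(1x + 1y) = 1·X + 1·Y = [-6, 1.5000-0.8660i, 1.5000+0.8660i]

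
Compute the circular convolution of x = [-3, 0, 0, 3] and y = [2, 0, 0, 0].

(x ⊛ y)[n] = Σ(m=0 to 3) x[m] · y[(n-m) mod 4]

Computing each output sample:
(x ⊛ y)[0] = -6
(x ⊛ y)[1] = 0
(x ⊛ y)[2] = 0
(x ⊛ y)[3] = 6

x ⊛ y = [-6, 0, 0, 6]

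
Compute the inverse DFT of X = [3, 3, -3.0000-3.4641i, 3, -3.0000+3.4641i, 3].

x[n] = (1/6) Σ(k=0 to 5) X[k] · e^(2πikn/6)

Computing each x[n]:
x[0] = 1
x[1] = 2
x[2] = 0
x[3] = -2
x[4] = 2
x[5] = 0

x = [1, 2, 0, -2, 2, 0]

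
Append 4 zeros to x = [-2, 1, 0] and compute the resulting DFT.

Original 3-point DFT: [-1, -2.5000-0.8660i, -2.5000+0.8660i]
Zero-padded 7-point DFT provides frequency interpolation.

DFT_7([x, 0, ...]) = [-1, -1.3765-0.7818i, -2.2225-0.9749i, -2.9010-0.4339i, -2.9010+0.4339i, -2.2225+0.9749i, -1.3765+0.7818i]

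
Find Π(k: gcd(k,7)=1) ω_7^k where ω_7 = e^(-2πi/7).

The primitive 7th roots of unity are ω_7^k for k coprime to 7: k ∈ {1, 2, 3, 4, 5, 6}
Their product equals the constant term of the cyclotomic polynomial Φ_7(x) up to sign.
For n ≥ 3, the product of all primitive nth roots of unity is 1. (For n=1 it is 1; for n=2 it is -1.)

1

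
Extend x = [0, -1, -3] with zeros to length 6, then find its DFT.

Original 3-point DFT: [-4, 2.0000-1.7321i, 2.0000+1.7321i]
Zero-padded 6-point DFT provides frequency interpolation.

DFT_6([x, 0, ...]) = [-4, 1.0000+3.4641i, 2.0000-1.7321i, -2, 2.0000+1.7321i, 1.0000-3.4641i]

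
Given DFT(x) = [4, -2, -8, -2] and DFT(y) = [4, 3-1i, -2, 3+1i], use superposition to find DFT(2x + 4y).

By linearity: DFT(2x + 4y) = 2·DFT(x) + 4·DFT(y)
= 2·[4, -2, -8, -2] + 4·[4, 3-1i, -2, 3+1i]

Computing element-wise:
Z[0] = 2·(4) + 4·(4) = 24
Z[1] = 2·(-2) + 4·(3-1i) = 8-4i
Z[2] = 2·(-8) + 4·(-2) = -24
Z[3] = 2·(-2) + 4·(3+1i) = 8+4i

DFT(2x + 4y) = 2·X + 4·Y = [24, 8-4i, -24, 8+4i]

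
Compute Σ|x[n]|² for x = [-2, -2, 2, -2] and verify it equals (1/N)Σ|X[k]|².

Time domain:
Σ|x[n]|² = |-2|² + |-2|² + |2|² + |-2|² = 16.0000

Frequency domain:
(1/4)Σ|X[k]|² = (1/4)(|-4|² + |-4|² + |4|² + |-4|²) = (1/4)·64.0000 = 16.0000

Both sides agree, confirming Parseval's theorem.

Σ|x[n]|² = (1/N)Σ|X[k]|² = 16.0000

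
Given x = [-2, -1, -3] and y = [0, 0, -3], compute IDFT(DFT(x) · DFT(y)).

(x ⊛ y)[n] = Σ(m=0 to 2) x[m] · y[(n-m) mod 3]

Computing each output sample:
(x ⊛ y)[0] = 3
(x ⊛ y)[1] = 9
(x ⊛ y)[2] = 6

x ⊛ y = [3, 9, 6]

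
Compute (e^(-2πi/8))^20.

Since ω_8^8 = 1, powers reduce modulo 8.
20 mod 8 = 4
So ω_8^20 = ω_8^4 = e^(-2πi·4/8)

ω_8^20 = ω_8^4 = -1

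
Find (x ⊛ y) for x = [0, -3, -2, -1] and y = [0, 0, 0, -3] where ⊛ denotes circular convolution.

(x ⊛ y)[n] = Σ(m=0 to 3) x[m] · y[(n-m) mod 4]

Computing each output sample:
(x ⊛ y)[0] = 9
(x ⊛ y)[1] = 6
(x ⊛ y)[2] = 3
(x ⊛ y)[3] = 0

x ⊛ y = [9, 6, 3, 0]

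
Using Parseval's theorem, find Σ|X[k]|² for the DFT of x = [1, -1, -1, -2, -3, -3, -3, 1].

Parseval: Σ|x[n]|² = (1/N)Σ|X[k]|², so Σ|X[k]|² = N·Σ|x[n]|² = 8·35.0000

Σ|X[k]|² = N·Σ|x[n]|² = 8·35.0000 = 280.0000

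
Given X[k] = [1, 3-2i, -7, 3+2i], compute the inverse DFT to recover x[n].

x[n] = (1/4) Σ(k=0 to 3) X[k] · e^(2πikn/4)

Computing each x[n]:
x[0] = 0
x[1] = 3
x[2] = -3
x[3] = 1

x = [0, 3, -3, 1]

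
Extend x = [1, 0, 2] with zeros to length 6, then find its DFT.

Original 3-point DFT: [3, 1.7321i, -1.7321i]
Zero-padded 6-point DFT provides frequency interpolation.

DFT_6([x, 0, ...]) = [3, -1.7321i, 1.7321i, 3, -1.7321i, 1.7321i]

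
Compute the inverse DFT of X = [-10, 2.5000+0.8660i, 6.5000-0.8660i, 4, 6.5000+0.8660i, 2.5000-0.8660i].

x[n] = (1/6) Σ(k=0 to 5) X[k] · e^(2πikn/6)

Computing each x[n]:
x[0] = 2
x[1] = -3
x[2] = -3
x[3] = -1
x[4] = -2
x[5] = -3

x = [2, -3, -3, -1, -2, -3]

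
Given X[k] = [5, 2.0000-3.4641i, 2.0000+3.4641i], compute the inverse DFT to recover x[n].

x[n] = (1/3) Σ(k=0 to 2) X[k] · e^(2πikn/3)

Computing each x[n]:
x[0] = 3
x[1] = 3
x[2] = -1

x = [3, 3, -1]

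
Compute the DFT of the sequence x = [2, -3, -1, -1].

X[k] = Σ(n=0 to 3) x[n] · ω_4^(nk)
where ω_4 = e^(-2πi/4)

Computing each X[k]:
X[0] = -3
X[1] = 3+2i
X[2] = 5
X[3] = 3-2i

X = [-3, 3+2i, 5, 3-2i]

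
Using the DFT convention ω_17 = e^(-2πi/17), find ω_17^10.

ω_17^10 = e^(-2πi·10/17)
= cos(-2π·10/17) + i·sin(-2π·10/17)
= cos(-20π/17) + i·sin(-20π/17)

ω_17^10 = cos(-20π/17) + i·sin(-20π/17) = -0.8502+0.5264i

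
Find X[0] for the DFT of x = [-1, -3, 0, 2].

X[0] = Σ(n=0 to 3) x[n] · ω_4^0 = Σ x[n]
= (-1) + (-3) + (0) + (2)

X[0] = -2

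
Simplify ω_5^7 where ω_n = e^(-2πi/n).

Since ω_5^5 = 1, powers reduce modulo 5.
7 mod 5 = 2
So ω_5^7 = ω_5^2 = e^(-2πi·2/5)

ω_5^7 = ω_5^2 = -0.8090-0.5878i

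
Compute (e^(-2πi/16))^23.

Since ω_16^16 = 1, powers reduce modulo 16.
23 mod 16 = 7
So ω_16^23 = ω_16^7 = e^(-2πi·7/16)

ω_16^23 = ω_16^7 = -0.9239-0.3827i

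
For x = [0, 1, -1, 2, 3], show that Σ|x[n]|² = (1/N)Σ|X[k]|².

Time domain:
Σ|x[n]|² = |0|² + |1|² + |-1|² + |2|² + |3|² = 15.0000

Frequency domain:
(1/5)Σ|X[k]|² = (1/5)(|5|² + |0.4271+3.6655i|² + |-2.9271-1.6776i|² + |-2.9271+1.6776i|² + |0.4271-3.6655i|²) = (1/5)·75.0000 = 15.0000

Both sides agree, confirming Parseval's theorem.

Σ|x[n]|² = (1/N)Σ|X[k]|² = 15.0000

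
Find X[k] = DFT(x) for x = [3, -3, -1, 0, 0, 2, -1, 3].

X[k] = Σ(n=0 to 7) x[n] · ω_8^(nk)
where ω_8 = e^(-2πi/8)

Computing each X[k]:
X[0] = 3
X[1] = 1.5858+5.6569i
X[2] = 5+4i
X[3] = 4.4142+5.6569i
X[4] = -1
X[5] = 4.4142-5.6569i
X[6] = 5-4i
X[7] = 1.5858-5.6569i

X = [3, 1.5858+5.6569i, 5+4i, 4.4142+5.6569i, -1, 4.4142-5.6569i, 5-4i, 1.5858-5.6569i]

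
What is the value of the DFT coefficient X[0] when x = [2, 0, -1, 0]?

X[0] = Σ(n=0 to 3) x[n] · ω_4^0 = Σ x[n]
= (2) + (0) + (-1) + (0)

X[0] = 1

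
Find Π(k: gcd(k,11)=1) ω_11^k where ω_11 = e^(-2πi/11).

The primitive 11th roots of unity are ω_11^k for k coprime to 11: k ∈ {1, 2, 3, 4, 5, 6, 7, 8, 9, 10}
Their product equals the constant term of the cyclotomic polynomial Φ_11(x) up to sign.
For n ≥ 3, the product of all primitive nth roots of unity is 1. (For n=1 it is 1; for n=2 it is -1.)

1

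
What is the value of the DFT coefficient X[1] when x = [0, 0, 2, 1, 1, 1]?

X[1] = Σ(n=0 to 5) x[n] · ω_6^(1n) where ω_6 = e^(-2πi/6)
= (0)·ω_6^0 + (0)·ω_6^1 + (2)·ω_6^2 + (1)·ω_6^3 + (1)·ω_6^4 + (1)·ω_6^5

X[1] = -2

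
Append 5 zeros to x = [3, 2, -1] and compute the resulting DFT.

Original 3-point DFT: [4, 2.5000-2.5981i, 2.5000+2.5981i]
Zero-padded 8-point DFT provides frequency interpolation.

DFT_8([x, 0, ...]) = [4, 4.4142-0.4142i, 4-2i, 1.5858-2.4142i, 0, 1.5858+2.4142i, 4+2i, 4.4142+0.4142i]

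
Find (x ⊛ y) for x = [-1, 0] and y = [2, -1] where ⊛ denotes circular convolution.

(x ⊛ y)[n] = Σ(m=0 to 1) x[m] · y[(n-m) mod 2]

Computing each output sample:
(x ⊛ y)[0] = -2
(x ⊛ y)[1] = 1

x ⊛ y = [-2, 1]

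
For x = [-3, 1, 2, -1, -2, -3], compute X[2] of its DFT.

X[2] = Σ(n=0 to 5) x[n] · ω_6^(2n) where ω_6 = e^(-2πi/6)
= (-3)·ω_6^0 + (1)·ω_6^2 + (2)·ω_6^4 + (-1)·ω_6^6 + (-2)·ω_6^8 + (-3)·ω_6^10

X[2] = -3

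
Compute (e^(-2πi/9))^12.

Since ω_9^9 = 1, powers reduce modulo 9.
12 mod 9 = 3
So ω_9^12 = ω_9^3 = e^(-2πi·3/9)

ω_9^12 = ω_9^3 = -0.5000-0.8660i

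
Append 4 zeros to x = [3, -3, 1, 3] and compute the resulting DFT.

Original 4-point DFT: [4, 2+6i, 4, 2-6i]
Zero-padded 8-point DFT provides frequency interpolation.

DFT_8([x, 0, ...]) = [4, -1.2426-1.0000i, 2+6i, 7.2426+1.0000i, 4, 7.2426-1.0000i, 2-6i, -1.2426+1.0000i]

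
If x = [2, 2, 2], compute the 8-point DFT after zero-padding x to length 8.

Original 3-point DFT: [6, 0, 0]
Zero-padded 8-point DFT provides frequency interpolation.

DFT_8([x, 0, ...]) = [6, 3.4142-3.4142i, -2i, 0.5858+0.5858i, 2, 0.5858-0.5858i, 2i, 3.4142+3.4142i]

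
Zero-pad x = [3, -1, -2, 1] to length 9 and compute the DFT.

Original 4-point DFT: [1, 5+2i, 1, 5-2i]
Zero-padded 9-point DFT provides frequency interpolation.

DFT_9([x, 0, ...]) = [1, 1.3867+1.7464i, 4.2057+2.5349i, 5.5000-0.8660i, 1.9076-1.8096i, 1.9076+1.8096i, 5.5000+0.8660i, 4.2057-2.5349i, 1.3867-1.7464i]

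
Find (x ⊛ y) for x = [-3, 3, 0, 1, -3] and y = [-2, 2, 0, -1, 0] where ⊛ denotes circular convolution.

(x ⊛ y)[n] = Σ(m=0 to 4) x[m] · y[(n-m) mod 5]

Computing each output sample:
(x ⊛ y)[0] = 0
(x ⊛ y)[1] = -13
(x ⊛ y)[2] = 9
(x ⊛ y)[3] = 1
(x ⊛ y)[4] = 5

x ⊛ y = [0, -13, 9, 1, 5]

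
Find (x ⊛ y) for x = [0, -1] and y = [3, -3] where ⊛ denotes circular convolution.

(x ⊛ y)[n] = Σ(m=0 to 1) x[m] · y[(n-m) mod 2]

Computing each output sample:
(x ⊛ y)[0] = 3
(x ⊛ y)[1] = -3

x ⊛ y = [3, -3]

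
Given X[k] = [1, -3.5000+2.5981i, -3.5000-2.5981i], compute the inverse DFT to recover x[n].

x[n] = (1/3) Σ(k=0 to 2) X[k] · e^(2πikn/3)

Computing each x[n]:
x[0] = -2
x[1] = 0
x[2] = 3

x = [-2, 0, 3]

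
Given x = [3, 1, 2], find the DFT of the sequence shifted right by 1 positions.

Time shift by 1: X_shifted[k] = ω_3^(1k) · X[k]
Shifted x = [2, 3, 1]

DFT(x[n-1]) = [6, -1.7321i, 1.7321i]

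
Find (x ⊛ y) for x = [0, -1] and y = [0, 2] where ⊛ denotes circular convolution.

(x ⊛ y)[n] = Σ(m=0 to 1) x[m] · y[(n-m) mod 2]

Computing each output sample:
(x ⊛ y)[0] = -2
(x ⊛ y)[1] = 0

x ⊛ y = [-2, 0]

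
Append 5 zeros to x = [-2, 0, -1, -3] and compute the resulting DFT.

Original 4-point DFT: [-6, -1-3i, 0, -1+3i]
Zero-padded 9-point DFT provides frequency interpolation.

DFT_9([x, 0, ...]) = [-6, -0.6736+3.5829i, 0.4397-2.2561i, -4.5000-0.8660i, -1.2660+1.9553i, -1.2660-1.9553i, -4.5000+0.8660i, 0.4397+2.2561i, -0.6736-3.5829i]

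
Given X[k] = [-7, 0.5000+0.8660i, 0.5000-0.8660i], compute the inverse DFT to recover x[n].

x[n] = (1/3) Σ(k=0 to 2) X[k] · e^(2πikn/3)

Computing each x[n]:
x[0] = -2
x[1] = -3
x[2] = -2

x = [-2, -3, -2]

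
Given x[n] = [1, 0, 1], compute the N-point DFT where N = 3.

X[k] = Σ(n=0 to 2) x[n] · ω_3^(nk)
where ω_3 = e^(-2πi/3)

Computing each X[k]:
X[0] = 2
X[1] = 0.5000+0.8660i
X[2] = 0.5000-0.8660i

X = [2, 0.5000+0.8660i, 0.5000-0.8660i]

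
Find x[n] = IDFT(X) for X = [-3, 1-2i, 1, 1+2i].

x[n] = (1/4) Σ(k=0 to 3) X[k] · e^(2πikn/4)

Computing each x[n]:
x[0] = 0
x[1] = 0
x[2] = -1
x[3] = -2

x = [0, 0, -1, -2]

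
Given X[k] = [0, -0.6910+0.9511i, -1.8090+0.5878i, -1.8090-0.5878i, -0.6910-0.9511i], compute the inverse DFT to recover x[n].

x[n] = (1/5) Σ(k=0 to 4) X[k] · e^(2πikn/5)

Computing each x[n]:
x[0] = -1
x[1] = 0
x[2] = 0
x[3] = 0
x[4] = 1

x = [-1, 0, 0, 0, 1]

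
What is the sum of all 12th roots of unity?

Sum of all nth roots of unity equals 0 for n > 1 (geometric series with r ≠ 1).

0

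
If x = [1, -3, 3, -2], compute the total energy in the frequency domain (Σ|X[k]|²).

Parseval: Σ|x[n]|² = (1/N)Σ|X[k]|², so Σ|X[k]|² = N·Σ|x[n]|² = 4·23.0000

Σ|X[k]|² = N·Σ|x[n]|² = 4·23.0000 = 92.0000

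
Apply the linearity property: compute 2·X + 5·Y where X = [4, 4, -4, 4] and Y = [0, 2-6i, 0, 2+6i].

By linearity: DFT(2x + 5y) = 2·DFT(x) + 5·DFT(y)
= 2·[4, 4, -4, 4] + 5·[0, 2-6i, 0, 2+6i]

Computing element-wise:
Z[0] = 2·(4) + 5·(0) = 8
Z[1] = 2·(4) + 5·(2-6i) = 18-30i
Z[2] = 2·(-4) + 5·(0) = -8
Z[3] = 2·(4) + 5·(2+6i) = 18+30i

DFT(2x + 5y) = 2·X + 5·Y = [8, 18-30i, -8, 18+30i]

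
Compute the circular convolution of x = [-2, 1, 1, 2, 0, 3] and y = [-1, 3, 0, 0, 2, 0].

(x ⊛ y)[n] = Σ(m=0 to 5) x[m] · y[(n-m) mod 6]

Computing each output sample:
(x ⊛ y)[0] = 13
(x ⊛ y)[1] = -3
(x ⊛ y)[2] = 2
(x ⊛ y)[3] = 7
(x ⊛ y)[4] = 2
(x ⊛ y)[5] = -1

x ⊛ y = [13, -3, 2, 7, 2, -1]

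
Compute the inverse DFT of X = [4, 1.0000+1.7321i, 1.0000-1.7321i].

x[n] = (1/3) Σ(k=0 to 2) X[k] · e^(2πikn/3)

Computing each x[n]:
x[0] = 2
x[1] = 0
x[2] = 2

x = [2, 0, 2]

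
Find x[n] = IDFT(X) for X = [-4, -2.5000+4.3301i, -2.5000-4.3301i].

x[n] = (1/3) Σ(k=0 to 2) X[k] · e^(2πikn/3)

Computing each x[n]:
x[0] = -3
x[1] = -3
x[2] = 2

x = [-3, -3, 2]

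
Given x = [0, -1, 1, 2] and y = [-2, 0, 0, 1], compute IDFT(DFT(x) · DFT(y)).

(x ⊛ y)[n] = Σ(m=0 to 3) x[m] · y[(n-m) mod 4]

Computing each output sample:
(x ⊛ y)[0] = -1
(x ⊛ y)[1] = 3
(x ⊛ y)[2] = 0
(x ⊛ y)[3] = -4

x ⊛ y = [-1, 3, 0, -4]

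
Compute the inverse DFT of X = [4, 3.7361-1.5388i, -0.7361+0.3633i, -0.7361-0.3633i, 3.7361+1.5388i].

x[n] = (1/5) Σ(k=0 to 4) X[k] · e^(2πikn/5)

Computing each x[n]:
x[0] = 2
x[1] = 2
x[2] = 0
x[3] = -1
x[4] = 1

x = [2, 2, 0, -1, 1]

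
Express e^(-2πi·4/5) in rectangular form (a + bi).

ω_5^4 = e^(-2πi·4/5)
= cos(-2π·4/5) + i·sin(-2π·4/5)
= cos(-8π/5) + i·sin(-8π/5)

ω_5^4 = cos(-8π/5) + i·sin(-8π/5) = 0.3090+0.9511i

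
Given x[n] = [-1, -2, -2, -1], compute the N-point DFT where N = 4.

X[k] = Σ(n=0 to 3) x[n] · ω_4^(nk)
where ω_4 = e^(-2πi/4)

Computing each X[k]:
X[0] = -6
X[1] = 1+1i
X[2] = 0
X[3] = 1-1i

X = [-6, 1+1i, 0, 1-1i]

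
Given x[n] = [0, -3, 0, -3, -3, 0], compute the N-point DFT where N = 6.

X[k] = Σ(n=0 to 5) x[n] · ω_6^(nk)
where ω_6 = e^(-2πi/6)

Computing each X[k]:
X[0] = -9
X[1] = 3
X[2] = 5.1962i
X[3] = 3
X[4] = -5.1962i
X[5] = 3

X = [-9, 3, 5.1962i, 3, -5.1962i, 3]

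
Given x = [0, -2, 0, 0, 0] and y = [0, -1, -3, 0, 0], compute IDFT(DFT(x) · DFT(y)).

(x ⊛ y)[n] = Σ(m=0 to 4) x[m] · y[(n-m) mod 5]

Computing each output sample:
(x ⊛ y)[0] = 0
(x ⊛ y)[1] = 0
(x ⊛ y)[2] = 2
(x ⊛ y)[3] = 6
(x ⊛ y)[4] = 0

x ⊛ y = [0, 0, 2, 6, 0]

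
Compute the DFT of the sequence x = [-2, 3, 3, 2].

X[k] = Σ(n=0 to 3) x[n] · ω_4^(nk)
where ω_4 = e^(-2πi/4)

Computing each X[k]:
X[0] = 6
X[1] = -5-1i
X[2] = -4
X[3] = -5+1i

X = [6, -5-1i, -4, -5+1i]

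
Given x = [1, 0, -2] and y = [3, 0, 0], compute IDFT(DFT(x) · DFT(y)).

(x ⊛ y)[n] = Σ(m=0 to 2) x[m] · y[(n-m) mod 3]

Computing each output sample:
(x ⊛ y)[0] = 3
(x ⊛ y)[1] = 0
(x ⊛ y)[2] = -6

x ⊛ y = [3, 0, -6]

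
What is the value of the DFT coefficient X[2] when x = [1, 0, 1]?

X[2] = Σ(n=0 to 2) x[n] · ω_3^(2n) where ω_3 = e^(-2πi/3)
= (1)·ω_3^0 + (0)·ω_3^2 + (1)·ω_3^4

X[2] = 0.5000-0.8660i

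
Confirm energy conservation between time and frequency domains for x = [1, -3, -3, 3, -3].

Time domain:
Σ|x[n]|² = |1|² + |-3|² + |-3|² + |3|² + |-3|² = 37.0000

Frequency domain:
(1/5)Σ|X[k]|² = (1/5)(|-5|² + |-0.8541+3.5267i|² + |5.8541-5.7063i|² + |5.8541+5.7063i|² + |-0.8541-3.5267i|²) = (1/5)·185.0000 = 37.0000

Both sides agree, confirming Parseval's theorem.

Σ|x[n]|² = (1/N)Σ|X[k]|² = 37.0000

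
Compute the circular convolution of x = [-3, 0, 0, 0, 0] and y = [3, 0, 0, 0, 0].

(x ⊛ y)[n] = Σ(m=0 to 4) x[m] · y[(n-m) mod 5]

Computing each output sample:
(x ⊛ y)[0] = -9
(x ⊛ y)[1] = 0
(x ⊛ y)[2] = 0
(x ⊛ y)[3] = 0
(x ⊛ y)[4] = 0

x ⊛ y = [-9, 0, 0, 0, 0]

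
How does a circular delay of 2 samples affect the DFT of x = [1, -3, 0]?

Time shift by 2: X_shifted[k] = ω_3^(2k) · X[k]
Shifted x = [-3, 0, 1]

DFT(x[n-2]) = [-2, -3.5000+0.8660i, -3.5000-0.8660i]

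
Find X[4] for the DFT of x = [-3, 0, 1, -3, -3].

X[4] = Σ(n=0 to 4) x[n] · ω_5^(4n) where ω_5 = e^(-2πi/5)
= (-3)·ω_5^0 + (0)·ω_5^4 + (1)·ω_5^8 + (-3)·ω_5^12 + (-3)·ω_5^16

X[4] = -2.3090+5.2043i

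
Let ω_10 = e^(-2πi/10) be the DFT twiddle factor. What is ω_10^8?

ω_10^8 = e^(-2πi·8/10)
= cos(-2π·8/10) + i·sin(-2π·8/10)
= cos(-16π/10) + i·sin(-16π/10)

ω_10^8 = cos(-16π/10) + i·sin(-16π/10) = 0.3090+0.9511i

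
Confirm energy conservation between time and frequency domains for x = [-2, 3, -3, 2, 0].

Time domain:
Σ|x[n]|² = |-2|² + |3|² + |-3|² + |2|² + |0|² = 26.0000

Frequency domain:
(1/5)Σ|X[k]|² = (1/5)(|0|² + |-0.2639+0.0858i|² + |-4.7361-6.5186i|² + |-4.7361+6.5186i|² + |-0.2639-0.0858i|²) = (1/5)·130.0000 = 26.0000

Both sides agree, confirming Parseval's theorem.

Σ|x[n]|² = (1/N)Σ|X[k]|² = 26.0000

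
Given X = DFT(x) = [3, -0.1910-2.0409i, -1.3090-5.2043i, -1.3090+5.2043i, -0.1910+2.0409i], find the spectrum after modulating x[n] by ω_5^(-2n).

Modulation property: DFT(ω_5^(-2n)·x[n]) = X[(k-2) mod 5], so circularly shift X by 2 positions.

X[k-2] = [-1.3090+5.2043i, -0.1910+2.0409i, 3, -0.1910-2.0409i, -1.3090-5.2043i]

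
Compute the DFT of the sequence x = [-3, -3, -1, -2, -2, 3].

X[k] = Σ(n=0 to 5) x[n] · ω_6^(nk)
where ω_6 = e^(-2πi/6)

Computing each X[k]:
X[0] = -8
X[1] = 0.5000+4.3301i
X[2] = -3.5000+6.0622i
X[3] = -4
X[4] = -3.5000-6.0622i
X[5] = 0.5000-4.3301i

X = [-8, 0.5000+4.3301i, -3.5000+6.0622i, -4, -3.5000-6.0622i, 0.5000-4.3301i]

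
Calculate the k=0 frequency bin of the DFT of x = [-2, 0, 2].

X[0] = Σ(n=0 to 2) x[n] · ω_3^0 = Σ x[n]
= (-2) + (0) + (2)

X[0] = 0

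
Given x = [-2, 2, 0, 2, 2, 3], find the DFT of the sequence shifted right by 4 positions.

Time shift by 4: X_shifted[k] = ω_6^(4k) · X[k]
Shifted x = [0, 2, 2, 3, -2, 2]

DFT(x[n-4]) = [7, -1.0000-3.4641i, 1.0000+3.4641i, -7, 1.0000-3.4641i, -1.0000+3.4641i]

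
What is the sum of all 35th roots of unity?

Sum of all nth roots of unity equals 0 for n > 1 (geometric series with r ≠ 1).

0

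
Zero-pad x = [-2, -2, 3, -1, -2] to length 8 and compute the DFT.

Original 5-point DFT: [-4, -4.8541-2.3511i, 1.8541+3.8042i, 1.8541-3.8042i, -4.8541+2.3511i]
Zero-padded 8-point DFT provides frequency interpolation.

DFT_8([x, 0, ...]) = [-4, -0.7071-0.8787i, -7+1i, 0.7071+5.1213i, 2, 0.7071-5.1213i, -7-1i, -0.7071+0.8787i]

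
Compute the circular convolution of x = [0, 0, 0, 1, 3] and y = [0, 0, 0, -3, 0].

(x ⊛ y)[n] = Σ(m=0 to 4) x[m] · y[(n-m) mod 5]

Computing each output sample:
(x ⊛ y)[0] = 0
(x ⊛ y)[1] = -3
(x ⊛ y)[2] = -9
(x ⊛ y)[3] = 0
(x ⊛ y)[4] = 0

x ⊛ y = [0, -3, -9, 0, 0]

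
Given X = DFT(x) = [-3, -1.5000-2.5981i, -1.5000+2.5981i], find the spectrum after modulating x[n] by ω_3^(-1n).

Modulation property: DFT(ω_3^(-1n)·x[n]) = X[(k-1) mod 3], so circularly shift X by 1 positions.

X[k-1] = [-1.5000+2.5981i, -3, -1.5000-2.5981i]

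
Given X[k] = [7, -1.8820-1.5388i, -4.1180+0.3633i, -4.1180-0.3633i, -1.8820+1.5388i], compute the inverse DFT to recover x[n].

x[n] = (1/5) Σ(k=0 to 4) X[k] · e^(2πikn/5)

Computing each x[n]:
x[0] = -1
x[1] = 3
x[2] = 2
x[3] = 1
x[4] = 2

x = [-1, 3, 2, 1, 2]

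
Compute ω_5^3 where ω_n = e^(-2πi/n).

ω_5^3 = e^(-2πi·3/5)
= cos(-2π·3/5) + i·sin(-2π·3/5)
= cos(-6π/5) + i·sin(-6π/5)

ω_5^3 = cos(-6π/5) + i·sin(-6π/5) = -0.8090+0.5878i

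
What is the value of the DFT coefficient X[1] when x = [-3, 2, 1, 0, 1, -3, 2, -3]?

X[1] = Σ(n=0 to 7) x[n] · ω_8^(1n) where ω_8 = e^(-2πi/8)
= (-3)·ω_8^0 + (2)·ω_8^1 + (1)·ω_8^2 + (0)·ω_8^3 + (1)·ω_8^4 + (-3)·ω_8^5 + (2)·ω_8^6 + (-3)·ω_8^7

X[1] = -2.5858-4.6569i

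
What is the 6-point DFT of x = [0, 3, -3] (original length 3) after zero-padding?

Original 3-point DFT: [0, -5.1962i, 5.1962i]
Zero-padded 6-point DFT provides frequency interpolation.

DFT_6([x, 0, ...]) = [0, 3, -5.1962i, -6, 5.1962i, 3]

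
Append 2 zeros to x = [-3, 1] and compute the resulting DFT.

Original 2-point DFT: [-2, -4]
Zero-padded 4-point DFT provides frequency interpolation.

DFT_4([x, 0, ...]) = [-2, -3-1i, -4, -3+1i]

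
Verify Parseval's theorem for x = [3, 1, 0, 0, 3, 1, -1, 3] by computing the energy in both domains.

Time domain:
Σ|x[n]|² = |3|² + |1|² + |0|² + |0|² + |3|² + |1|² + |-1|² + |3|² = 30.0000

Frequency domain:
(1/8)Σ|X[k]|² = (1/8)(|10|² + |2.1213+1.1213i|² + |7+1i|² + |-2.1213+3.1213i|² + |0|² + |-2.1213-3.1213i|² + |7-1i|² + |2.1213-1.1213i|²) = (1/8)·240.0000 = 30.0000

Both sides agree, confirming Parseval's theorem.

Σ|x[n]|² = (1/N)Σ|X[k]|² = 30.0000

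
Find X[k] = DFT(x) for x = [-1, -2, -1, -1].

X[k] = Σ(n=0 to 3) x[n] · ω_4^(nk)
where ω_4 = e^(-2πi/4)

Computing each X[k]:
X[0] = -5
X[1] = 1i
X[2] = 1
X[3] = -1i

X = [-5, 1i, 1, -1i]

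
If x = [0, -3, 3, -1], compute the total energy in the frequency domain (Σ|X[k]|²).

Parseval: Σ|x[n]|² = (1/N)Σ|X[k]|², so Σ|X[k]|² = N·Σ|x[n]|² = 4·19.0000

Σ|X[k]|² = N·Σ|x[n]|² = 4·19.0000 = 76.0000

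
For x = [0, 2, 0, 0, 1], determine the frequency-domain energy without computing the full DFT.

Parseval: Σ|x[n]|² = (1/N)Σ|X[k]|², so Σ|X[k]|² = N·Σ|x[n]|² = 5·5.0000

Σ|X[k]|² = N·Σ|x[n]|² = 5·5.0000 = 25.0000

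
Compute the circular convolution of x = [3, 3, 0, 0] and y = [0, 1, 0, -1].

(x ⊛ y)[n] = Σ(m=0 to 3) x[m] · y[(n-m) mod 4]

Computing each output sample:
(x ⊛ y)[0] = -3
(x ⊛ y)[1] = 3
(x ⊛ y)[2] = 3
(x ⊛ y)[3] = -3

x ⊛ y = [-3, 3, 3, -3]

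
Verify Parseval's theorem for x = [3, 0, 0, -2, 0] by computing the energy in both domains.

Time domain:
Σ|x[n]|² = |3|² + |0|² + |0|² + |-2|² + |0|² = 13.0000

Frequency domain:
(1/5)Σ|X[k]|² = (1/5)(|1|² + |4.6180-1.1756i|² + |2.3820+1.9021i|² + |2.3820-1.9021i|² + |4.6180+1.1756i|²) = (1/5)·65.0000 = 13.0000

Both sides agree, confirming Parseval's theorem.

Σ|x[n]|² = (1/N)Σ|X[k]|² = 13.0000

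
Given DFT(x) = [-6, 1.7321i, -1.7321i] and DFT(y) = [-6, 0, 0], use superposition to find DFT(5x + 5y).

By linearity: DFT(5x + 5y) = 5·DFT(x) + 5·DFT(y)
= 5·[-6, 1.7321i, -1.7321i] + 5·[-6, 0, 0]

Computing element-wise:
Z[0] = 5·(-6) + 5·(-6) = -60
Z[1] = 5·(1.7321i) + 5·(0) = 8.6605i
Z[2] = 5·(-1.7321i) + 5·(0) = -8.6605i

DFT(5x + 5y) = 5·X + 5·Y = [-60, 8.6605i, -8.6605i]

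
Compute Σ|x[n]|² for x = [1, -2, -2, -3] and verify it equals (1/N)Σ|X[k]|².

Time domain:
Σ|x[n]|² = |1|² + |-2|² + |-2|² + |-3|² = 18.0000

Frequency domain:
(1/4)Σ|X[k]|² = (1/4)(|-6|² + |3-1i|² + |4|² + |3+1i|²) = (1/4)·72.0000 = 18.0000

Both sides agree, confirming Parseval's theorem.

Σ|x[n]|² = (1/N)Σ|X[k]|² = 18.0000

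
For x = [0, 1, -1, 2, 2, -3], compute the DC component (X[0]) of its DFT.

X[0] = Σ(n=0 to 5) x[n] · ω_6^0 = Σ x[n]
= (0) + (1) + (-1) + (2) + (2) + (-3)

X[0] = 1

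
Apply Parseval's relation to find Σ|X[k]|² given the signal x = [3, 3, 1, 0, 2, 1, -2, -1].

Parseval: Σ|x[n]|² = (1/N)Σ|X[k]|², so Σ|X[k]|² = N·Σ|x[n]|² = 8·29.0000

Σ|X[k]|² = N·Σ|x[n]|² = 8·29.0000 = 232.0000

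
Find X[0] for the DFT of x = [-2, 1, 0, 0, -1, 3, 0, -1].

X[0] = Σ(n=0 to 7) x[n] · ω_8^0 = Σ x[n]
= (-2) + (1) + (0) + (0) + (-1) + (3) + (0) + (-1)

X[0] = 0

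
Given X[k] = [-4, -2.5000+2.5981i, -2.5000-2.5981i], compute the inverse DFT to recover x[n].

x[n] = (1/3) Σ(k=0 to 2) X[k] · e^(2πikn/3)

Computing each x[n]:
x[0] = -3
x[1] = -2
x[2] = 1

x = [-3, -2, 1]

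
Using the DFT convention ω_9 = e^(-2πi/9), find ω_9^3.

ω_9^3 = e^(-2πi·3/9)
= cos(-2π·3/9) + i·sin(-2π·3/9)
= cos(-6π/9) + i·sin(-6π/9)

ω_9^3 = cos(-6π/9) + i·sin(-6π/9) = -0.5000-0.8660i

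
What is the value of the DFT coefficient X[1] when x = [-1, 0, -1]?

X[1] = Σ(n=0 to 2) x[n] · ω_3^(1n) where ω_3 = e^(-2πi/3)
= (-1)·ω_3^0 + (0)·ω_3^1 + (-1)·ω_3^2

X[1] = -0.5000-0.8660i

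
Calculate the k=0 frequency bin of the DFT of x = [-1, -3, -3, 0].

X[0] = Σ(n=0 to 3) x[n] · ω_4^0 = Σ x[n]
= (-1) + (-3) + (-3) + (0)

X[0] = -7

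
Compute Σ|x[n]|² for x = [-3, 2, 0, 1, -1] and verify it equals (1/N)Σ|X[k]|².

Time domain:
Σ|x[n]|² = |-3|² + |2|² + |0|² + |1|² + |-1|² = 15.0000

Frequency domain:
(1/5)Σ|X[k]|² = (1/5)(|-1|² + |-3.5000-2.2654i|² + |-3.5000-2.7144i|² + |-3.5000+2.7144i|² + |-3.5000+2.2654i|²) = (1/5)·75.0000 = 15.0000

Both sides agree, confirming Parseval's theorem.

Σ|x[n]|² = (1/N)Σ|X[k]|² = 15.0000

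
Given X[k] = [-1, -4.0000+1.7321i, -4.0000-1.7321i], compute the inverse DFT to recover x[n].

x[n] = (1/3) Σ(k=0 to 2) X[k] · e^(2πikn/3)

Computing each x[n]:
x[0] = -3
x[1] = 0
x[2] = 2

x = [-3, 0, 2]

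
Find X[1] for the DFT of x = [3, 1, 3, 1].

X[1] = Σ(n=0 to 3) x[n] · ω_4^(1n) where ω_4 = e^(-2πi/4)
= (3)·ω_4^0 + (1)·ω_4^1 + (3)·ω_4^2 + (1)·ω_4^3

X[1] = 0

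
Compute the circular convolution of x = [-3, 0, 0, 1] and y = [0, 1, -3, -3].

(x ⊛ y)[n] = Σ(m=0 to 3) x[m] · y[(n-m) mod 4]

Computing each output sample:
(x ⊛ y)[0] = 1
(x ⊛ y)[1] = -6
(x ⊛ y)[2] = 6
(x ⊛ y)[3] = 9

x ⊛ y = [1, -6, 6, 9]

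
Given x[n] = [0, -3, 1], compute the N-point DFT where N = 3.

X[k] = Σ(n=0 to 2) x[n] · ω_3^(nk)
where ω_3 = e^(-2πi/3)

Computing each X[k]:
X[0] = -2
X[1] = 1.0000+3.4641i
X[2] = 1.0000-3.4641i

X = [-2, 1.0000+3.4641i, 1.0000-3.4641i]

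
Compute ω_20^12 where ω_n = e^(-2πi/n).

ω_20^12 = e^(-2πi·12/20)
= cos(-2π·12/20) + i·sin(-2π·12/20)
= cos(-24π/20) + i·sin(-24π/20)

ω_20^12 = cos(-24π/20) + i·sin(-24π/20) = -0.8090+0.5878i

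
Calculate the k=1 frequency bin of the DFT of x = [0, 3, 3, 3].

X[1] = Σ(n=0 to 3) x[n] · ω_4^(1n) where ω_4 = e^(-2πi/4)
= (0)·ω_4^0 + (3)·ω_4^1 + (3)·ω_4^2 + (3)·ω_4^3

X[1] = -3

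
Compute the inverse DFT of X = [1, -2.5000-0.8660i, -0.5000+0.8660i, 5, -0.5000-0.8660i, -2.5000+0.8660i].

x[n] = (1/6) Σ(k=0 to 5) X[k] · e^(2πikn/6)

Computing each x[n]:
x[0] = 0
x[1] = -1
x[2] = 2
x[3] = 0
x[4] = 1
x[5] = -1

x = [0, -1, 2, 0, 1, -1]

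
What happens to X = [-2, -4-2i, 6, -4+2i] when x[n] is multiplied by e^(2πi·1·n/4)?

Modulation property: DFT(ω_4^(-1n)·x[n]) = X[(k-1) mod 4], so circularly shift X by 1 positions.

X[k-1] = [-4+2i, -2, -4-2i, 6]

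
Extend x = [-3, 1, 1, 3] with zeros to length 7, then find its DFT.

Original 4-point DFT: [2, -4+2i, -6, -4-2i]
Zero-padded 7-point DFT provides frequency interpolation.

DFT_7([x, 0, ...]) = [2, -5.3019-3.0584i, -2.2530+1.8045i, -3.9450-2.5768i, -3.9450+2.5768i, -2.2530-1.8045i, -5.3019+3.0584i]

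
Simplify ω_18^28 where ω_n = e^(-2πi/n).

Since ω_18^18 = 1, powers reduce modulo 18.
28 mod 18 = 10
So ω_18^28 = ω_18^10 = e^(-2πi·10/18)

ω_18^28 = ω_18^10 = -0.9397+0.3420i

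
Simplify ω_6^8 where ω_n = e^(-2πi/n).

Since ω_6^6 = 1, powers reduce modulo 6.
8 mod 6 = 2
So ω_6^8 = ω_6^2 = e^(-2πi·2/6)

ω_6^8 = ω_6^2 = -0.5000-0.8660i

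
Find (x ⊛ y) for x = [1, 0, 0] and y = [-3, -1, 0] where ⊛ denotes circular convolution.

(x ⊛ y)[n] = Σ(m=0 to 2) x[m] · y[(n-m) mod 3]

Computing each output sample:
(x ⊛ y)[0] = -3
(x ⊛ y)[1] = -1
(x ⊛ y)[2] = 0

x ⊛ y = [-3, -1, 0]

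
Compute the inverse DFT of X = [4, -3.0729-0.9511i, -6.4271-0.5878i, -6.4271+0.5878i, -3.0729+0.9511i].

x[n] = (1/5) Σ(k=0 to 4) X[k] · e^(2πikn/5)

Computing each x[n]:
x[0] = -3
x[1] = 3
x[2] = 1
x[3] = 1
x[4] = 2

x = [-3, 3, 1, 1, 2]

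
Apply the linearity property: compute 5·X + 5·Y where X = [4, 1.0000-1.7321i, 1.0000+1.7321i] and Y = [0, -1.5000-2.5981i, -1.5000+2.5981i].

By linearity: DFT(5x + 5y) = 5·DFT(x) + 5·DFT(y)
= 5·[4, 1.0000-1.7321i, 1.0000+1.7321i] + 5·[0, -1.5000-2.5981i, -1.5000+2.5981i]

Computing element-wise:
Z[0] = 5·(4) + 5·(0) = 20
Z[1] = 5·(1.0000-1.7321i) + 5·(-1.5000-2.5981i) = -2.5000-21.6510i
Z[2] = 5·(1.0000+1.7321i) + 5·(-1.5000+2.5981i) = -2.5000+21.6510i

DFT(5x + 5y) = 5·X + 5·Y = [20, -2.5000-21.6510i, -2.5000+21.6510i]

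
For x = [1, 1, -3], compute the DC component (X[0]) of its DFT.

X[0] = Σ(n=0 to 2) x[n] · ω_3^0 = Σ x[n]
= (1) + (1) + (-3)

X[0] = -1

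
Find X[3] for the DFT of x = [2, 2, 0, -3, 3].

X[3] = Σ(n=0 to 4) x[n] · ω_5^(3n) where ω_5 = e^(-2πi/5)
= (2)·ω_5^0 + (2)·ω_5^3 + (0)·ω_5^6 + (-3)·ω_5^9 + (3)·ω_5^12

X[3] = -2.9721-3.4410i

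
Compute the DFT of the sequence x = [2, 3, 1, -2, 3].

X[k] = Σ(n=0 to 4) x[n] · ω_5^(nk)
where ω_5 = e^(-2πi/5)

Computing each X[k]:
X[0] = 7
X[1] = 4.6631-1.7634i
X[2] = -3.1631+2.8532i
X[3] = -3.1631-2.8532i
X[4] = 4.6631+1.7634i

X = [7, 4.6631-1.7634i, -3.1631+2.8532i, -3.1631-2.8532i, 4.6631+1.7634i]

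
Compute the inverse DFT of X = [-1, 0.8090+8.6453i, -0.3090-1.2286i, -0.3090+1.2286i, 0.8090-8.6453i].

x[n] = (1/5) Σ(k=0 to 4) X[k] · e^(2πikn/5)

Computing each x[n]:
x[0] = 0
x[1] = -3
x[2] = -3
x[3] = 2
x[4] = 3

x = [0, -3, -3, 2, 3]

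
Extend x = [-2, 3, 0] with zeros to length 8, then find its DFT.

Original 3-point DFT: [1, -3.5000-2.5981i, -3.5000+2.5981i]
Zero-padded 8-point DFT provides frequency interpolation.

DFT_8([x, 0, ...]) = [1, 0.1213-2.1213i, -2-3i, -4.1213-2.1213i, -5, -4.1213+2.1213i, -2+3i, 0.1213+2.1213i]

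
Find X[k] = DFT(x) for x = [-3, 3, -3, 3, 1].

X[k] = Σ(n=0 to 4) x[n] · ω_5^(nk)
where ω_5 = e^(-2πi/5)

Computing each X[k]:
X[0] = 1
X[1] = -1.7639+1.6246i
X[2] = -6.2361-6.8819i
X[3] = -6.2361+6.8819i
X[4] = -1.7639-1.6246i

X = [1, -1.7639+1.6246i, -6.2361-6.8819i, -6.2361+6.8819i, -1.7639-1.6246i]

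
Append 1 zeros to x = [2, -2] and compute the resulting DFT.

Original 2-point DFT: [0, 4]
Zero-padded 3-point DFT provides frequency interpolation.

DFT_3([x, 0, ...]) = [0, 3.0000+1.7321i, 3.0000-1.7321i]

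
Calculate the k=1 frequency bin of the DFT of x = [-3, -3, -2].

X[1] = Σ(n=0 to 2) x[n] · ω_3^(1n) where ω_3 = e^(-2πi/3)
= (-3)·ω_3^0 + (-3)·ω_3^1 + (-2)·ω_3^2

X[1] = -0.5000+0.8660i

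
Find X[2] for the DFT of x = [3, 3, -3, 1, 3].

X[2] = Σ(n=0 to 4) x[n] · ω_5^(2n) where ω_5 = e^(-2πi/5)
= (3)·ω_5^0 + (3)·ω_5^2 + (-3)·ω_5^4 + (1)·ω_5^6 + (3)·ω_5^8

X[2] = -2.4721-3.8042i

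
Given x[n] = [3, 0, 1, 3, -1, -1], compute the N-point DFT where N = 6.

X[k] = Σ(n=0 to 5) x[n] · ω_6^(nk)
where ω_6 = e^(-2πi/6)

Computing each X[k]:
X[0] = 5
X[1] = -0.5000-2.5981i
X[2] = 6.5000+0.8660i
X[3] = 1
X[4] = 6.5000-0.8660i
X[5] = -0.5000+2.5981i

X = [5, -0.5000-2.5981i, 6.5000+0.8660i, 1, 6.5000-0.8660i, -0.5000+2.5981i]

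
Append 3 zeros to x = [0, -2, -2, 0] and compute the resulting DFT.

Original 4-point DFT: [-4, 2+2i, 0, 2-2i]
Zero-padded 7-point DFT provides frequency interpolation.

DFT_7([x, 0, ...]) = [-4, -0.8019+3.5135i, 2.2470+1.0821i, 0.5550-0.6959i, 0.5550+0.6959i, 2.2470-1.0821i, -0.8019-3.5135i]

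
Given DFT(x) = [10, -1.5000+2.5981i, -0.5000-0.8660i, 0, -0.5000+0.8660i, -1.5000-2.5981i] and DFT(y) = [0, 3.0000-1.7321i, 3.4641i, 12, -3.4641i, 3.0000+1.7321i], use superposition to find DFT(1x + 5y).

By linearity: DFT(1x + 5y) = 1·DFT(x) + 5·DFT(y)
= 1·[10, -1.5000+2.5981i, -0.5000-0.8660i, 0, -0.5000+0.8660i, -1.5000-2.5981i] + 5·[0, 3.0000-1.7321i, 3.4641i, 12, -3.4641i, 3.0000+1.7321i]

Computing element-wise:
Z[0] = 1·(10) + 5·(0) = 10
Z[1] = 1·(-1.5000+2.5981i) + 5·(3.0000-1.7321i) = 13.5000-6.0624i
Z[2] = 1·(-0.5000-0.8660i) + 5·(3.4641i) = -0.5000+16.4545i
Z[3] = 1·(0) + 5·(12) = 60
Z[4] = 1·(-0.5000+0.8660i) + 5·(-3.4641i) = -0.5000-16.4545i
Z[5] = 1·(-1.5000-2.5981i) + 5·(3.0000+1.7321i) = 13.5000+6.0624i

DFT(1x + 5y) = 1·X + 5·Y = [10, 13.5000-6.0624i, -0.5000+16.4545i, 60, -0.5000-16.4545i, 13.5000+6.0624i]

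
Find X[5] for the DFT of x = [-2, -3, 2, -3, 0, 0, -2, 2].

X[5] = Σ(n=0 to 7) x[n] · ω_8^(5n) where ω_8 = e^(-2πi/8)
= (-2)·ω_8^0 + (-3)·ω_8^5 + (2)·ω_8^10 + (-3)·ω_8^15 + (0)·ω_8^20 + (0)·ω_8^25 + (-2)·ω_8^30 + (2)·ω_8^35

X[5] = -3.4142-9.6569i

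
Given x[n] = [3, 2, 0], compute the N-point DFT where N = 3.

X[k] = Σ(n=0 to 2) x[n] · ω_3^(nk)
where ω_3 = e^(-2πi/3)

Computing each X[k]:
X[0] = 5
X[1] = 2.0000-1.7321i
X[2] = 2.0000+1.7321i

X = [5, 2.0000-1.7321i, 2.0000+1.7321i]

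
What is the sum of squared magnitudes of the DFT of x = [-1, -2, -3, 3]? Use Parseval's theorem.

Parseval: Σ|x[n]|² = (1/N)Σ|X[k]|², so Σ|X[k]|² = N·Σ|x[n]|² = 4·23.0000

Σ|X[k]|² = N·Σ|x[n]|² = 4·23.0000 = 92.0000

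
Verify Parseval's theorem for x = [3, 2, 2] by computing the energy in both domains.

Time domain:
Σ|x[n]|² = |3|² + |2|² + |2|² = 17.0000

Frequency domain:
(1/3)Σ|X[k]|² = (1/3)(|7|² + |1|² + |1|²) = (1/3)·51.0000 = 17.0000

Both sides agree, confirming Parseval's theorem.

Σ|x[n]|² = (1/N)Σ|X[k]|² = 17.0000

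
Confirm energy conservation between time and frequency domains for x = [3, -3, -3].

Time domain:
Σ|x[n]|² = |3|² + |-3|² + |-3|² = 27.0000

Frequency domain:
(1/3)Σ|X[k]|² = (1/3)(|-3|² + |6|² + |6|²) = (1/3)·81.0000 = 27.0000

Both sides agree, confirming Parseval's theorem.

Σ|x[n]|² = (1/N)Σ|X[k]|² = 27.0000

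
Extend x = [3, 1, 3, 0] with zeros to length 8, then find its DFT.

Original 4-point DFT: [7, -1i, 5, 1i]
Zero-padded 8-point DFT provides frequency interpolation.

DFT_8([x, 0, ...]) = [7, 3.7071-3.7071i, -1i, 2.2929+2.2929i, 5, 2.2929-2.2929i, 1i, 3.7071+3.7071i]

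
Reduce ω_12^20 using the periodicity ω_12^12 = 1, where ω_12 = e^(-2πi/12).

Since ω_12^12 = 1, powers reduce modulo 12.
20 mod 12 = 8
So ω_12^20 = ω_12^8 = e^(-2πi·8/12)

ω_12^20 = ω_12^8 = -0.5000+0.8660i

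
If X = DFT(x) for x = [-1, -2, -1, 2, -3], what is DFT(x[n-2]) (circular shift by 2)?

Time shift by 2: X_shifted[k] = ω_5^(2k) · X[k]
Shifted x = [2, -3, -1, -2, -1]

DFT(x[n-2]) = [-5, 3.1910+1.3143i, 4.3090+2.1266i, 4.3090-2.1266i, 3.1910-1.3143i]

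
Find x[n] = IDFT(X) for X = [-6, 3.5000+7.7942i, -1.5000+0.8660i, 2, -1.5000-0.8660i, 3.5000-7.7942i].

x[n] = (1/6) Σ(k=0 to 5) X[k] · e^(2πikn/6)

Computing each x[n]:
x[0] = 0
x[1] = -3
x[2] = -3
x[3] = -3
x[4] = 1
x[5] = 2

x = [0, -3, -3, -3, 1, 2]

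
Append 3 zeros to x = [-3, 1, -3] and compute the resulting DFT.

Original 3-point DFT: [-5, -2.0000-3.4641i, -2.0000+3.4641i]
Zero-padded 6-point DFT provides frequency interpolation.

DFT_6([x, 0, ...]) = [-5, -1.0000+1.7321i, -2.0000-3.4641i, -7, -2.0000+3.4641i, -1.0000-1.7321i]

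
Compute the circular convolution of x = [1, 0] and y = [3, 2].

(x ⊛ y)[n] = Σ(m=0 to 1) x[m] · y[(n-m) mod 2]

Computing each output sample:
(x ⊛ y)[0] = 3
(x ⊛ y)[1] = 2

x ⊛ y = [3, 2]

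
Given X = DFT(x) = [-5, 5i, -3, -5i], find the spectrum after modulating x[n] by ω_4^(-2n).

Modulation property: DFT(ω_4^(-2n)·x[n]) = X[(k-2) mod 4], so circularly shift X by 2 positions.

X[k-2] = [-3, -5i, -5, 5i]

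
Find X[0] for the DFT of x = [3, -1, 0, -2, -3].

X[0] = Σ(n=0 to 4) x[n] · ω_5^0 = Σ x[n]
= (3) + (-1) + (0) + (-2) + (-3)

X[0] = -3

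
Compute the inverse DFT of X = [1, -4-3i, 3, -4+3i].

x[n] = (1/4) Σ(k=0 to 3) X[k] · e^(2πikn/4)

Computing each x[n]:
x[0] = -1
x[1] = 1
x[2] = 3
x[3] = -2

x = [-1, 1, 3, -2]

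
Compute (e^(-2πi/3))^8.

Since ω_3^3 = 1, powers reduce modulo 3.
8 mod 3 = 2
So ω_3^8 = ω_3^2 = e^(-2πi·2/3)

ω_3^8 = ω_3^2 = -0.5000+0.8660i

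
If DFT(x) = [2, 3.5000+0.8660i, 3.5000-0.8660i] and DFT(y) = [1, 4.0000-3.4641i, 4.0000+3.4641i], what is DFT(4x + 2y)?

By linearity: DFT(4x + 2y) = 4·DFT(x) + 2·DFT(y)
= 4·[2, 3.5000+0.8660i, 3.5000-0.8660i] + 2·[1, 4.0000-3.4641i, 4.0000+3.4641i]

Computing element-wise:
Z[0] = 4·(2) + 2·(1) = 10
Z[1] = 4·(3.5000+0.8660i) + 2·(4.0000-3.4641i) = 22.0000-3.4642i
Z[2] = 4·(3.5000-0.8660i) + 2·(4.0000+3.4641i) = 22.0000+3.4642i

DFT(4x + 2y) = 4·X + 2·Y = [10, 22.0000-3.4642i, 22.0000+3.4642i]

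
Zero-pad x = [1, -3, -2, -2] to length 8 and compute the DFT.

Original 4-point DFT: [-6, 3+1i, 4, 3-1i]
Zero-padded 8-point DFT provides frequency interpolation.

DFT_8([x, 0, ...]) = [-6, 0.2929+5.5355i, 3+1i, 1.7071+1.5355i, 4, 1.7071-1.5355i, 3-1i, 0.2929-5.5355i]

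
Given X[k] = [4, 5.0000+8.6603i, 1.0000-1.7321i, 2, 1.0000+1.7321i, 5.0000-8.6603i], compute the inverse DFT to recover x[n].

x[n] = (1/6) Σ(k=0 to 5) X[k] · e^(2πikn/6)

Computing each x[n]:
x[0] = 3
x[1] = -1
x[2] = -3
x[3] = -1
x[4] = 3
x[5] = 3

x = [3, -1, -3, -1, 3, 3]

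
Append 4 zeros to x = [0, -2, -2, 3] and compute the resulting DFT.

Original 4-point DFT: [-1, 2+5i, -3, 2-5i]
Zero-padded 8-point DFT provides frequency interpolation.

DFT_8([x, 0, ...]) = [-1, -3.5355+1.2929i, 2+5i, 3.5355-2.7071i, -3, 3.5355+2.7071i, 2-5i, -3.5355-1.2929i]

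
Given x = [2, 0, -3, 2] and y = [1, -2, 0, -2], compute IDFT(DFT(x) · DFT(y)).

(x ⊛ y)[n] = Σ(m=0 to 3) x[m] · y[(n-m) mod 4]

Computing each output sample:
(x ⊛ y)[0] = -2
(x ⊛ y)[1] = 2
(x ⊛ y)[2] = -7
(x ⊛ y)[3] = 4

x ⊛ y = [-2, 2, -7, 4]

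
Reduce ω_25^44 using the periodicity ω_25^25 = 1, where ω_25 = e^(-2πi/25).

Since ω_25^25 = 1, powers reduce modulo 25.
44 mod 25 = 19
So ω_25^44 = ω_25^19 = e^(-2πi·19/25)

ω_25^44 = ω_25^19 = 0.0628+0.9980i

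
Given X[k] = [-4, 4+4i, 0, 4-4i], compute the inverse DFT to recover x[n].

x[n] = (1/4) Σ(k=0 to 3) X[k] · e^(2πikn/4)

Computing each x[n]:
x[0] = 1
x[1] = -3
x[2] = -3
x[3] = 1

x = [1, -3, -3, 1]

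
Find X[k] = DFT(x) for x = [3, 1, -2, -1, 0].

X[k] = Σ(n=0 to 4) x[n] · ω_5^(nk)
where ω_5 = e^(-2πi/5)

Computing each X[k]:
X[0] = 1
X[1] = 5.7361-0.3633i
X[2] = 1.2639-1.5388i
X[3] = 1.2639+1.5388i
X[4] = 5.7361+0.3633i

X = [1, 5.7361-0.3633i, 1.2639-1.5388i, 1.2639+1.5388i, 5.7361+0.3633i]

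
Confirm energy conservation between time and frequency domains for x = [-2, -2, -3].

Time domain:
Σ|x[n]|² = |-2|² + |-2|² + |-3|² = 17.0000

Frequency domain:
(1/3)Σ|X[k]|² = (1/3)(|-7|² + |0.5000-0.8660i|² + |0.5000+0.8660i|²) = (1/3)·51.0000 = 17.0000

Both sides agree, confirming Parseval's theorem.

Σ|x[n]|² = (1/N)Σ|X[k]|² = 17.0000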